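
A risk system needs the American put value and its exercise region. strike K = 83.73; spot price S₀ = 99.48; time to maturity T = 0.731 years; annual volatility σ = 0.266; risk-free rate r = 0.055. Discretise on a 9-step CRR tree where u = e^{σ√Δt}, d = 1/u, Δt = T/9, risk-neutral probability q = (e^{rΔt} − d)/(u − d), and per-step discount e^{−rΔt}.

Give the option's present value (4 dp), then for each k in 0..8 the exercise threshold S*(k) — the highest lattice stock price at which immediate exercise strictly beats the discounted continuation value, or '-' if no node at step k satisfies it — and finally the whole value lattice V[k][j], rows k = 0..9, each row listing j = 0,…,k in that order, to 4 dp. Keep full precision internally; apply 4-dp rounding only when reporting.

Δt=0.08122  u=1.07876  d=0.92699  q=0.51056  discount=0.99554
step 9 (expiry): payoffs max(K−S,0) = 33.4464 25.2143 15.6344 4.4861 0.0000 0.0000 0.0000 0.0000 0.0000 0.0000
step 8: (k=8,j=0): S=54.2437, (K−S)⁺=29.4863, hold=29.1131 ⇒ V=29.4863 exercise | (k=8,j=1): S=63.1242, (K−S)⁺=20.6058, hold=20.2326 ⇒ V=20.6058 exercise | (k=8,j=2): S=73.4586, (K−S)⁺=10.2714, hold=9.8982 ⇒ V=10.2714 exercise | (k=8,j=3): S=85.4849, (K−S)⁺=0.0000, hold=2.1859 ⇒ V=2.1859 continue | (k=8,j=4): S=99.4800, (K−S)⁺=0.0000, hold=0.0000 ⇒ V=0.0000 continue | (k=8,j=5): S=115.7664, (K−S)⁺=0.0000, hold=0.0000 ⇒ V=0.0000 continue | (k=8,j=6): S=134.7190, (K−S)⁺=0.0000, hold=0.0000 ⇒ V=0.0000 continue | (k=8,j=7): S=156.7746, (K−S)⁺=0.0000, hold=0.0000 ⇒ V=0.0000 continue | (k=8,j=8): S=182.4409, (K−S)⁺=0.0000, hold=0.0000 ⇒ V=0.0000 continue  boundary S*=73.4586
step 7: (k=7,j=0): S=58.5157, (K−S)⁺=25.2143, hold=24.8411 ⇒ V=25.2143 exercise | (k=7,j=1): S=68.0956, (K−S)⁺=15.6344, hold=15.2612 ⇒ V=15.6344 exercise | (k=7,j=2): S=79.2439, (K−S)⁺=4.4861, hold=6.1159 ⇒ V=6.1159 continue | (k=7,j=3): S=92.2173, (K−S)⁺=0.0000, hold=1.0651 ⇒ V=1.0651 continue | (k=7,j=4): S=107.3147, (K−S)⁺=0.0000, hold=0.0000 ⇒ V=0.0000 continue | (k=7,j=5): S=124.8837, (K−S)⁺=0.0000, hold=0.0000 ⇒ V=0.0000 continue | (k=7,j=6): S=145.3290, (K−S)⁺=0.0000, hold=0.0000 ⇒ V=0.0000 continue | (k=7,j=7): S=169.1215, (K−S)⁺=0.0000, hold=0.0000 ⇒ V=0.0000 continue  boundary S*=68.0956
step 6: (k=6,j=0): S=63.1242, (K−S)⁺=20.6058, hold=20.2326 ⇒ V=20.6058 exercise | (k=6,j=1): S=73.4586, (K−S)⁺=10.2714, hold=10.7266 ⇒ V=10.7266 continue | (k=6,j=2): S=85.4849, (K−S)⁺=0.0000, hold=3.5214 ⇒ V=3.5214 continue | (k=6,j=3): S=99.4800, (K−S)⁺=0.0000, hold=0.5190 ⇒ V=0.5190 continue | (k=6,j=4): S=115.7664, (K−S)⁺=0.0000, hold=0.0000 ⇒ V=0.0000 continue | (k=6,j=5): S=134.7190, (K−S)⁺=0.0000, hold=0.0000 ⇒ V=0.0000 continue | (k=6,j=6): S=156.7746, (K−S)⁺=0.0000, hold=0.0000 ⇒ V=0.0000 continue  boundary S*=63.1242
step 5: (k=5,j=0): S=68.0956, (K−S)⁺=15.6344, hold=15.4925 ⇒ V=15.6344 exercise | (k=5,j=1): S=79.2439, (K−S)⁺=4.4861, hold=7.0165 ⇒ V=7.0165 continue | (k=5,j=2): S=92.2173, (K−S)⁺=0.0000, hold=1.9796 ⇒ V=1.9796 continue | (k=5,j=3): S=107.3147, (K−S)⁺=0.0000, hold=0.2529 ⇒ V=0.2529 continue | (k=5,j=4): S=124.8837, (K−S)⁺=0.0000, hold=0.0000 ⇒ V=0.0000 continue | (k=5,j=5): S=145.3290, (K−S)⁺=0.0000, hold=0.0000 ⇒ V=0.0000 continue  boundary S*=68.0956
step 4: (k=4,j=0): S=73.4586, (K−S)⁺=10.2714, hold=11.1844 ⇒ V=11.1844 continue | (k=4,j=1): S=85.4849, (K−S)⁺=0.0000, hold=4.4251 ⇒ V=4.4251 continue | (k=4,j=2): S=99.4800, (K−S)⁺=0.0000, hold=1.0931 ⇒ V=1.0931 continue | (k=4,j=3): S=115.7664, (K−S)⁺=0.0000, hold=0.1232 ⇒ V=0.1232 continue | (k=4,j=4): S=134.7190, (K−S)⁺=0.0000, hold=0.0000 ⇒ V=0.0000 continue  boundary S*=-
step 3: (k=3,j=0): S=79.2439, (K−S)⁺=4.4861, hold=7.6989 ⇒ V=7.6989 continue | (k=3,j=1): S=92.2173, (K−S)⁺=0.0000, hold=2.7118 ⇒ V=2.7118 continue | (k=3,j=2): S=107.3147, (K−S)⁺=0.0000, hold=0.5953 ⇒ V=0.5953 continue | (k=3,j=3): S=124.8837, (K−S)⁺=0.0000, hold=0.0600 ⇒ V=0.0600 continue  boundary S*=-
step 2: (k=2,j=0): S=85.4849, (K−S)⁺=0.0000, hold=5.1297 ⇒ V=5.1297 continue | (k=2,j=1): S=99.4800, (K−S)⁺=0.0000, hold=1.6239 ⇒ V=1.6239 continue | (k=2,j=2): S=115.7664, (K−S)⁺=0.0000, hold=0.3206 ⇒ V=0.3206 continue  boundary S*=-
step 1: (k=1,j=0): S=92.2173, (K−S)⁺=0.0000, hold=3.3249 ⇒ V=3.3249 continue | (k=1,j=1): S=107.3147, (K−S)⁺=0.0000, hold=0.9542 ⇒ V=0.9542 continue  boundary S*=-
step 0: (k=0,j=0): S=99.4800, (K−S)⁺=0.0000, hold=2.1051 ⇒ V=2.1051 continue  boundary S*=-

price = 2.1051
boundary = - - - - - 68.0956 63.1242 68.0956 73.4586
tree:
2.1051
3.3249 0.9542
5.1297 1.6239 0.3206
7.6989 2.7118 0.5953 0.0600
11.1844 4.4251 1.0931 0.1232 0.0000
15.6344 7.0165 1.9796 0.2529 0.0000 0.0000
20.6058 10.7266 3.5214 0.5190 0.0000 0.0000 0.0000
25.2143 15.6344 6.1159 1.0651 0.0000 0.0000 0.0000 0.0000
29.4863 20.6058 10.2714 2.1859 0.0000 0.0000 0.0000 0.0000 0.0000
33.4464 25.2143 15.6344 4.4861 0.0000 0.0000 0.0000 0.0000 0.0000 0.0000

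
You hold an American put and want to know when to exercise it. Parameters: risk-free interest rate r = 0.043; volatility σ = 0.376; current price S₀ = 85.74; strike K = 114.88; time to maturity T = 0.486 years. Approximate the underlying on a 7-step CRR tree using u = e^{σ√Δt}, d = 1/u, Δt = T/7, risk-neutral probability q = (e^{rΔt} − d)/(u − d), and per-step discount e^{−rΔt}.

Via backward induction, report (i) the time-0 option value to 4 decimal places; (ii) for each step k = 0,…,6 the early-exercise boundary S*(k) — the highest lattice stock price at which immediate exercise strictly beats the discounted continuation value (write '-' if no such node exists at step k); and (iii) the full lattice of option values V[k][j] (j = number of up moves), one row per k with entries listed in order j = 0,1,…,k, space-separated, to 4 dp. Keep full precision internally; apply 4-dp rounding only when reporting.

price = 29.6534
boundary = - 77.6527 70.3282 77.6527 85.7400 94.6696 104.5292
tree:
29.6534
37.2273 21.9611
44.5518 29.2254 14.5438
51.1854 37.2273 21.0856 7.8323
57.1933 44.5518 29.1400 12.8415 2.6729
62.6346 51.1854 37.2273 20.2104 5.2599 0.0000
67.5625 57.1933 44.5518 29.1400 10.3508 0.0000 0.0000
72.0257 62.6346 51.1854 37.2273 20.2104 0.0000 0.0000 0.0000

Δt=0.06943, u=1.10415, d=0.90568, q=0.49032, disc=e^(-rΔt)=0.99702
k=7 terminal: V=max(K-S,0) → 72.0257 62.6346 51.1854 37.2273 20.2104 0.0000 0.0000 0.0000
k=6: j=0 S=47.3175 intr=67.5625 cont=67.2201 V=67.5625[EX]; j=1 S=57.6867 intr=57.1933 cont=56.8509 V=57.1933[EX]; j=2 S=70.3282 intr=44.5518 cont=44.2094 V=44.5518[EX]; j=3 S=85.7400 intr=29.1400 cont=28.7975 V=29.1400[EX]; j=4 S=104.5292 intr=10.3508 cont=10.2702 V=10.3508[EX]; j=5 S=127.4358 intr=0.0000 cont=0.0000 V=0.0000[hold]; j=6 S=155.3623 intr=0.0000 cont=0.0000 V=0.0000[hold]  S*(6)=104.5292
k=5: j=0 S=52.2454 intr=62.6346 cont=62.2921 V=62.6346[EX]; j=1 S=63.6946 intr=51.1854 cont=50.8430 V=51.1854[EX]; j=2 S=77.6527 intr=37.2273 cont=36.8849 V=37.2273[EX]; j=3 S=94.6696 intr=20.2104 cont=19.8680 V=20.2104[EX]; j=4 S=115.4156 intr=0.0000 cont=5.2599 V=5.2599[hold]; j=5 S=140.7079 intr=0.0000 cont=0.0000 V=0.0000[hold]  S*(5)=94.6696
k=4: j=0 S=57.6867 intr=57.1933 cont=56.8509 V=57.1933[EX]; j=1 S=70.3282 intr=44.5518 cont=44.2094 V=44.5518[EX]; j=2 S=85.7400 intr=29.1400 cont=28.7975 V=29.1400[EX]; j=3 S=104.5292 intr=10.3508 cont=12.8415 V=12.8415[hold]; j=4 S=127.4358 intr=0.0000 cont=2.6729 V=2.6729[hold]  S*(4)=85.7400
k=3: j=0 S=63.6946 intr=51.1854 cont=50.8430 V=51.1854[EX]; j=1 S=77.6527 intr=37.2273 cont=36.8849 V=37.2273[EX]; j=2 S=94.6696 intr=20.2104 cont=21.0856 V=21.0856[hold]; j=3 S=115.4156 intr=0.0000 cont=7.8323 V=7.8323[hold]  S*(3)=77.6527
k=2: j=0 S=70.3282 intr=44.5518 cont=44.2094 V=44.5518[EX]; j=1 S=85.7400 intr=29.1400 cont=29.2254 V=29.2254[hold]; j=2 S=104.5292 intr=10.3508 cont=14.5438 V=14.5438[hold]  S*(2)=70.3282
k=1: j=0 S=77.6527 intr=37.2273 cont=36.9266 V=37.2273[EX]; j=1 S=94.6696 intr=20.2104 cont=21.9611 V=21.9611[hold]  S*(1)=77.6527
k=0: j=0 S=85.7400 intr=29.1400 cont=29.6534 V=29.6534[hold]  S*(0)=-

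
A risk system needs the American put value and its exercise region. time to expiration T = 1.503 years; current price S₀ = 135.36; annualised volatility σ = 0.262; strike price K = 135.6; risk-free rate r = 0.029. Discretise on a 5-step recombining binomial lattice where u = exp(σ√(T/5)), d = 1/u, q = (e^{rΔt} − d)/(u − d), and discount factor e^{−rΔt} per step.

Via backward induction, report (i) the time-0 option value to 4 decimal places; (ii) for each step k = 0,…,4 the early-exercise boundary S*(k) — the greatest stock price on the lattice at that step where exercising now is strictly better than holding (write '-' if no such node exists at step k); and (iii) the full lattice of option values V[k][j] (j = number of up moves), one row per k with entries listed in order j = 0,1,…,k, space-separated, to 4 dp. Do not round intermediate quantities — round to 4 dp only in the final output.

Δt=0.30060, u=1.15448, d=0.86619, q=0.49452, disc=e^(-rΔt)=0.99132
k=5 terminal: V=max(K-S,0) → 69.5967 47.6298 18.3520 0.0000 0.0000 0.0000
k=4: j=0 S=76.1992 intr=59.4008 cont=58.2239 V=59.4008[EX]; j=1 S=101.5595 intr=34.0405 cont=32.8636 V=34.0405[EX]; j=2 S=135.3600 intr=0.2400 cont=9.1960 V=9.1960[hold]; j=3 S=180.4099 intr=0.0000 cont=0.0000 V=0.0000[hold]; j=4 S=240.4531 intr=0.0000 cont=0.0000 V=0.0000[hold]  S*(4)=101.5595
k=3: j=0 S=87.9702 intr=47.6298 cont=46.4529 V=47.6298[EX]; j=1 S=117.2480 intr=18.3520 cont=21.5656 V=21.5656[hold]; j=2 S=156.2699 intr=0.0000 cont=4.6081 V=4.6081[hold]; j=3 S=208.2789 intr=0.0000 cont=0.0000 V=0.0000[hold]  S*(3)=87.9702
k=2: j=0 S=101.5595 intr=34.0405 cont=34.4390 V=34.4390[hold]; j=1 S=135.3600 intr=0.2400 cont=13.0653 V=13.0653[hold]; j=2 S=180.4099 intr=0.0000 cont=2.3091 V=2.3091[hold]  S*(2)=-
k=1: j=0 S=117.2480 intr=18.3520 cont=23.6621 V=23.6621[hold]; j=1 S=156.2699 intr=0.0000 cont=7.6789 V=7.6789[hold]  S*(1)=-
k=0: j=0 S=135.3600 intr=0.2400 cont=15.6213 V=15.6213[hold]  S*(0)=-

price = 15.6213
boundary = - - - 87.9702 101.5595
tree:
15.6213
23.6621 7.6789
34.4390 13.0653 2.3091
47.6298 21.5656 4.6081 0.0000
59.4008 34.0405 9.1960 0.0000 0.0000
69.5967 47.6298 18.3520 0.0000 0.0000 0.0000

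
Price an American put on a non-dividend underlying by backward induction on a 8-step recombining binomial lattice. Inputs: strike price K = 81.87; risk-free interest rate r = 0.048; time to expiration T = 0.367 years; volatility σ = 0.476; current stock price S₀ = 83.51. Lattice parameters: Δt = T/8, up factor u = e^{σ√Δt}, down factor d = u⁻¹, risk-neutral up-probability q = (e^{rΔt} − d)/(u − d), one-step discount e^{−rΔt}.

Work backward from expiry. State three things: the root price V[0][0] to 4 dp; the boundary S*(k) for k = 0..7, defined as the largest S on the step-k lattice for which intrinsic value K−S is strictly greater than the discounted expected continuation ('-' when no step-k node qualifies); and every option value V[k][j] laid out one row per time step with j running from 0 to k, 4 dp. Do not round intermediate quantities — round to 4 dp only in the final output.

Δt=0.04587, u=1.10733, d=0.90307, q=0.48533, disc=e^(-rΔt)=0.99780
k=8 terminal: V=max(K-S,0) → 44.9279 36.5723 26.3269 13.7642 0.0000 0.0000 0.0000 0.0000 0.0000
k=7: j=0 S=40.9071 intr=40.9629 cont=40.7828 V=40.9629[EX]; j=1 S=50.1595 intr=31.7105 cont=31.5305 V=31.7105[EX]; j=2 S=61.5045 intr=20.3655 cont=20.1854 V=20.3655[EX]; j=3 S=75.4156 intr=6.4544 cont=7.0685 V=7.0685[hold]; j=4 S=92.4731 intr=0.0000 cont=0.0000 V=0.0000[hold]; j=5 S=113.3887 intr=0.0000 cont=0.0000 V=0.0000[hold]; j=6 S=139.0350 intr=0.0000 cont=0.0000 V=0.0000[hold]; j=7 S=170.4819 intr=0.0000 cont=0.0000 V=0.0000[hold]  S*(7)=61.5045
k=6: j=0 S=45.2977 intr=36.5723 cont=36.3923 V=36.5723[EX]; j=1 S=55.5431 intr=26.3269 cont=26.1468 V=26.3269[EX]; j=2 S=68.1058 intr=13.7642 cont=13.8815 V=13.8815[hold]; j=3 S=83.5100 intr=0.0000 cont=3.6300 V=3.6300[hold]; j=4 S=102.3983 intr=0.0000 cont=0.0000 V=0.0000[hold]; j=5 S=125.5587 intr=0.0000 cont=0.0000 V=0.0000[hold]; j=6 S=153.9576 intr=0.0000 cont=0.0000 V=0.0000[hold]  S*(6)=55.5431
k=5: j=0 S=50.1595 intr=31.7105 cont=31.5305 V=31.7105[EX]; j=1 S=61.5045 intr=20.3655 cont=20.2422 V=20.3655[EX]; j=2 S=75.4156 intr=6.4544 cont=8.8866 V=8.8866[hold]; j=3 S=92.4731 intr=0.0000 cont=1.8641 V=1.8641[hold]; j=4 S=113.3887 intr=0.0000 cont=0.0000 V=0.0000[hold]; j=5 S=139.0350 intr=0.0000 cont=0.0000 V=0.0000[hold]  S*(5)=61.5045
k=4: j=0 S=55.5431 intr=26.3269 cont=26.1468 V=26.3269[EX]; j=1 S=68.1058 intr=13.7642 cont=14.7619 V=14.7619[hold]; j=2 S=83.5100 intr=0.0000 cont=5.4663 V=5.4663[hold]; j=3 S=102.3983 intr=0.0000 cont=0.9573 V=0.9573[hold]; j=4 S=125.5587 intr=0.0000 cont=0.0000 V=0.0000[hold]  S*(4)=55.5431
k=3: j=0 S=61.5045 intr=20.3655 cont=20.6685 V=20.6685[hold]; j=1 S=75.4156 intr=6.4544 cont=10.2280 V=10.2280[hold]; j=2 S=92.4731 intr=0.0000 cont=3.2708 V=3.2708[hold]; j=3 S=113.3887 intr=0.0000 cont=0.4916 V=0.4916[hold]  S*(3)=-
k=2: j=0 S=68.1058 intr=13.7642 cont=15.5671 V=15.5671[hold]; j=1 S=83.5100 intr=0.0000 cont=6.8364 V=6.8364[hold]; j=2 S=102.3983 intr=0.0000 cont=1.9177 V=1.9177[hold]  S*(2)=-
k=1: j=0 S=75.4156 intr=6.4544 cont=11.3050 V=11.3050[hold]; j=1 S=92.4731 intr=0.0000 cont=4.4395 V=4.4395[hold]  S*(1)=-
k=0: j=0 S=83.5100 intr=0.0000 cont=7.9554 V=7.9554[hold]  S*(0)=-

price = 7.9554
boundary = - - - - 55.5431 61.5045 55.5431 61.5045
tree:
7.9554
11.3050 4.4395
15.5671 6.8364 1.9177
20.6685 10.2280 3.2708 0.4916
26.3269 14.7619 5.4663 0.9573 0.0000
31.7105 20.3655 8.8866 1.8641 0.0000 0.0000
36.5723 26.3269 13.8815 3.6300 0.0000 0.0000 0.0000
40.9629 31.7105 20.3655 7.0685 0.0000 0.0000 0.0000 0.0000
44.9279 36.5723 26.3269 13.7642 0.0000 0.0000 0.0000 0.0000 0.0000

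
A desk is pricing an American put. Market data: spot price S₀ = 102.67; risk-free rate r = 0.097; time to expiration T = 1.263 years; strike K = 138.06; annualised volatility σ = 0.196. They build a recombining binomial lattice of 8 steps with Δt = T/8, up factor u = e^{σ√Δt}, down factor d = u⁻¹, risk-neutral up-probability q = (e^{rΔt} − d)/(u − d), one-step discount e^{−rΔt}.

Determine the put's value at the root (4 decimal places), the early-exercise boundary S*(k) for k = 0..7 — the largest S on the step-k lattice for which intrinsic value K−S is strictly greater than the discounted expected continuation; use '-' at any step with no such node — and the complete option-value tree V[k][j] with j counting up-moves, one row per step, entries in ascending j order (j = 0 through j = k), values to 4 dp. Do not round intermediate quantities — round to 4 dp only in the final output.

Δt=0.15787  u=1.08099  d=0.92508  q=0.57952  discount=0.98480
step 8 (expiry): payoffs max(K−S,0) = 82.9958 73.7153 62.8707 50.1982 35.3900 18.0860 0.0000 0.0000 0.0000
step 7: (k=7,j=0): S=59.5238, (K−S)⁺=78.5362, hold=76.4381 ⇒ V=78.5362 exercise | (k=7,j=1): S=69.5560, (K−S)⁺=68.5040, hold=66.4059 ⇒ V=68.5040 exercise | (k=7,j=2): S=81.2789, (K−S)⁺=56.7811, hold=54.6829 ⇒ V=56.7811 exercise | (k=7,j=3): S=94.9777, (K−S)⁺=43.0823, hold=40.9842 ⇒ V=43.0823 exercise | (k=7,j=4): S=110.9853, (K−S)⁺=27.0747, hold=24.9766 ⇒ V=27.0747 exercise | (k=7,j=5): S=129.6908, (K−S)⁺=8.3692, hold=7.4893 ⇒ V=8.3692 exercise | (k=7,j=6): S=151.5489, (K−S)⁺=0.0000, hold=0.0000 ⇒ V=0.0000 continue | (k=7,j=7): S=177.0909, (K−S)⁺=0.0000, hold=0.0000 ⇒ V=0.0000 continue  boundary S*=129.6908
step 6: (k=6,j=0): S=64.3447, (K−S)⁺=73.7153, hold=71.6172 ⇒ V=73.7153 exercise | (k=6,j=1): S=75.1893, (K−S)⁺=62.8707, hold=60.7725 ⇒ V=62.8707 exercise | (k=6,j=2): S=87.8618, (K−S)⁺=50.1982, hold=48.1001 ⇒ V=50.1982 exercise | (k=6,j=3): S=102.6700, (K−S)⁺=35.3900, hold=33.2919 ⇒ V=35.3900 exercise | (k=6,j=4): S=119.9740, (K−S)⁺=18.0860, hold=15.9879 ⇒ V=18.0860 exercise | (k=6,j=5): S=140.1945, (K−S)⁺=0.0000, hold=3.4656 ⇒ V=3.4656 continue | (k=6,j=6): S=163.8229, (K−S)⁺=0.0000, hold=0.0000 ⇒ V=0.0000 continue  boundary S*=119.9740
step 5: (k=5,j=0): S=69.5560, (K−S)⁺=68.5040, hold=66.4059 ⇒ V=68.5040 exercise | (k=5,j=1): S=81.2789, (K−S)⁺=56.7811, hold=54.6829 ⇒ V=56.7811 exercise | (k=5,j=2): S=94.9777, (K−S)⁺=43.0823, hold=40.9842 ⇒ V=43.0823 exercise | (k=5,j=3): S=110.9853, (K−S)⁺=27.0747, hold=24.9766 ⇒ V=27.0747 exercise | (k=5,j=4): S=129.6908, (K−S)⁺=8.3692, hold=9.4671 ⇒ V=9.4671 continue | (k=5,j=5): S=151.5489, (K−S)⁺=0.0000, hold=1.4351 ⇒ V=1.4351 continue  boundary S*=110.9853
step 4: (k=4,j=0): S=75.1893, (K−S)⁺=62.8707, hold=60.7725 ⇒ V=62.8707 exercise | (k=4,j=1): S=87.8618, (K−S)⁺=50.1982, hold=48.1001 ⇒ V=50.1982 exercise | (k=4,j=2): S=102.6700, (K−S)⁺=35.3900, hold=33.2919 ⇒ V=35.3900 exercise | (k=4,j=3): S=119.9740, (K−S)⁺=18.0860, hold=16.6144 ⇒ V=18.0860 exercise | (k=4,j=4): S=140.1945, (K−S)⁺=0.0000, hold=4.7393 ⇒ V=4.7393 continue  boundary S*=119.9740
step 3: (k=3,j=0): S=81.2789, (K−S)⁺=56.7811, hold=54.6829 ⇒ V=56.7811 exercise | (k=3,j=1): S=94.9777, (K−S)⁺=43.0823, hold=40.9842 ⇒ V=43.0823 exercise | (k=3,j=2): S=110.9853, (K−S)⁺=27.0747, hold=24.9766 ⇒ V=27.0747 exercise | (k=3,j=3): S=129.6908, (K−S)⁺=8.3692, hold=10.1940 ⇒ V=10.1940 continue  boundary S*=110.9853
step 2: (k=2,j=0): S=87.8618, (K−S)⁺=50.1982, hold=48.1001 ⇒ V=50.1982 exercise | (k=2,j=1): S=102.6700, (K−S)⁺=35.3900, hold=33.2919 ⇒ V=35.3900 exercise | (k=2,j=2): S=119.9740, (K−S)⁺=18.0860, hold=17.0293 ⇒ V=18.0860 exercise  boundary S*=119.9740
step 1: (k=1,j=0): S=94.9777, (K−S)⁺=43.0823, hold=40.9842 ⇒ V=43.0823 exercise | (k=1,j=1): S=110.9853, (K−S)⁺=27.0747, hold=24.9766 ⇒ V=27.0747 exercise  boundary S*=110.9853
step 0: (k=0,j=0): S=102.6700, (K−S)⁺=35.3900, hold=33.2919 ⇒ V=35.3900 exercise  boundary S*=102.6700

price = 35.3900
boundary = 102.6700 110.9853 119.9740 110.9853 119.9740 110.9853 119.9740 129.6908
tree:
35.3900
43.0823 27.0747
50.1982 35.3900 18.0860
56.7811 43.0823 27.0747 10.1940
62.8707 50.1982 35.3900 18.0860 4.7393
68.5040 56.7811 43.0823 27.0747 9.4671 1.4351
73.7153 62.8707 50.1982 35.3900 18.0860 3.4656 0.0000
78.5362 68.5040 56.7811 43.0823 27.0747 8.3692 0.0000 0.0000
82.9958 73.7153 62.8707 50.1982 35.3900 18.0860 0.0000 0.0000 0.0000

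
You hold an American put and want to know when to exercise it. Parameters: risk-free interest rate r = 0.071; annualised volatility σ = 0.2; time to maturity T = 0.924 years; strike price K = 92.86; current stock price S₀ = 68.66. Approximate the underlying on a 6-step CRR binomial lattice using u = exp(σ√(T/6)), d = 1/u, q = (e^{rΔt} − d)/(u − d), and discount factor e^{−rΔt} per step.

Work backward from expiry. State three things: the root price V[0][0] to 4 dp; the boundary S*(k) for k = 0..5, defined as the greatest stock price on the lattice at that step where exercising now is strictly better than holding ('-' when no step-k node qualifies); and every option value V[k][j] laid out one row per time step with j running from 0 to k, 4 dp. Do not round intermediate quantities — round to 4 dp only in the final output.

Δt=0.15400, u=1.08165, d=0.92452, q=0.55036, disc=e^(-rΔt)=0.98913
k=6 terminal: V=max(K-S,0) → 49.9865 42.6997 34.1743 24.2000 12.5304 0.0000 0.0000
k=5: j=0 S=46.3740 intr=46.4860 cont=45.4762 V=46.4860[EX]; j=1 S=54.2558 intr=38.6042 cont=37.5944 V=38.6042[EX]; j=2 S=63.4772 intr=29.3828 cont=28.3730 V=29.3828[EX]; j=3 S=74.2659 intr=18.5941 cont=17.5843 V=18.5941[EX]; j=4 S=86.8883 intr=5.9717 cont=5.5730 V=5.9717[EX]; j=5 S=101.6561 intr=0.0000 cont=0.0000 V=0.0000[hold]  S*(5)=86.8883
k=4: j=0 S=50.1603 intr=42.6997 cont=41.6899 V=42.6997[EX]; j=1 S=58.6857 intr=34.1743 cont=33.1645 V=34.1743[EX]; j=2 S=68.6600 intr=24.2000 cont=23.1902 V=24.2000[EX]; j=3 S=80.3296 intr=12.5304 cont=11.5206 V=12.5304[EX]; j=4 S=93.9826 intr=0.0000 cont=2.6559 V=2.6559[hold]  S*(4)=80.3296
k=3: j=0 S=54.2558 intr=38.6042 cont=37.5944 V=38.6042[EX]; j=1 S=63.4772 intr=29.3828 cont=28.3730 V=29.3828[EX]; j=2 S=74.2659 intr=18.5941 cont=17.5843 V=18.5941[EX]; j=3 S=86.8883 intr=5.9717 cont=7.0188 V=7.0188[hold]  S*(3)=74.2659
k=2: j=0 S=58.6857 intr=34.1743 cont=33.1645 V=34.1743[EX]; j=1 S=68.6600 intr=24.2000 cont=23.1902 V=24.2000[EX]; j=2 S=80.3296 intr=12.5304 cont=12.0906 V=12.5304[EX]  S*(2)=80.3296
k=1: j=0 S=63.4772 intr=29.3828 cont=28.3730 V=29.3828[EX]; j=1 S=74.2659 intr=18.5941 cont=17.5843 V=18.5941[EX]  S*(1)=74.2659
k=0: j=0 S=68.6600 intr=24.2000 cont=23.1902 V=24.2000[EX]  S*(0)=68.6600

price = 24.2000
boundary = 68.6600 74.2659 80.3296 74.2659 80.3296 86.8883
tree:
24.2000
29.3828 18.5941
34.1743 24.2000 12.5304
38.6042 29.3828 18.5941 7.0188
42.6997 34.1743 24.2000 12.5304 2.6559
46.4860 38.6042 29.3828 18.5941 5.9717 0.0000
49.9865 42.6997 34.1743 24.2000 12.5304 0.0000 0.0000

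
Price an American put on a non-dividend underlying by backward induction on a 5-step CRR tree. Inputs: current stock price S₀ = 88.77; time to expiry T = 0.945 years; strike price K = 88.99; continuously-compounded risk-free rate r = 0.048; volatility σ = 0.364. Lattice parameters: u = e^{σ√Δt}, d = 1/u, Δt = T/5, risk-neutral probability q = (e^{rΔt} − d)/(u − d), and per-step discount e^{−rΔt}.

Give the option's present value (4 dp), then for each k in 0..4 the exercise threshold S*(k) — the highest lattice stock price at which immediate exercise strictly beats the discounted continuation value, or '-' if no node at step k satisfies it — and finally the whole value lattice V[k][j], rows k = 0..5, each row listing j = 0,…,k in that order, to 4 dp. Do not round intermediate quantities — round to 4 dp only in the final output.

params: Δt=0.18900 u=1.17145 d=0.85364 q=0.48920 e^(-rΔt)=0.99097
t_5 payoffs: 48.7517 33.7708 13.2124 0.0000 0.0000 0.0000
t_4: node(4,0) S=47.1373 payoff=41.8527 vs cont=41.0490 → 41.8527 [stop]  node(4,1) S=64.6868 payoff=24.3032 vs cont=23.4995 → 24.3032 [stop]  node(4,2) S=88.7700 payoff=0.2200 vs cont=6.6880 → 6.6880 [wait]  node(4,3) S=121.8195 payoff=0.0000 vs cont=0.0000 → 0.0000 [wait]  node(4,4) S=167.1735 payoff=0.0000 vs cont=0.0000 → 0.0000 [wait]  ⇒ S*(4)=64.6868
t_3: node(3,0) S=55.2192 payoff=33.7708 vs cont=32.9671 → 33.7708 [stop]  node(3,1) S=75.7776 payoff=13.2124 vs cont=15.5443 → 15.5443 [wait]  node(3,2) S=103.9900 payoff=0.0000 vs cont=3.3854 → 3.3854 [wait]  node(3,3) S=142.7060 payoff=0.0000 vs cont=0.0000 → 0.0000 [wait]  ⇒ S*(3)=55.2192
t_2: node(2,0) S=64.6868 payoff=24.3032 vs cont=24.6300 → 24.6300 [wait]  node(2,1) S=88.7700 payoff=0.2200 vs cont=9.5095 → 9.5095 [wait]  node(2,2) S=121.8195 payoff=0.0000 vs cont=1.7137 → 1.7137 [wait]  ⇒ S*(2)=-
t_1: node(1,0) S=75.7776 payoff=13.2124 vs cont=17.0775 → 17.0775 [wait]  node(1,1) S=103.9900 payoff=0.0000 vs cont=5.6444 → 5.6444 [wait]  ⇒ S*(1)=-
t_0: node(0,0) S=88.7700 payoff=0.2200 vs cont=11.3807 → 11.3807 [wait]  ⇒ S*(0)=-

price = 11.3807
boundary = - - - 55.2192 64.6868
tree:
11.3807
17.0775 5.6444
24.6300 9.5095 1.7137
33.7708 15.5443 3.3854 0.0000
41.8527 24.3032 6.6880 0.0000 0.0000
48.7517 33.7708 13.2124 0.0000 0.0000 0.0000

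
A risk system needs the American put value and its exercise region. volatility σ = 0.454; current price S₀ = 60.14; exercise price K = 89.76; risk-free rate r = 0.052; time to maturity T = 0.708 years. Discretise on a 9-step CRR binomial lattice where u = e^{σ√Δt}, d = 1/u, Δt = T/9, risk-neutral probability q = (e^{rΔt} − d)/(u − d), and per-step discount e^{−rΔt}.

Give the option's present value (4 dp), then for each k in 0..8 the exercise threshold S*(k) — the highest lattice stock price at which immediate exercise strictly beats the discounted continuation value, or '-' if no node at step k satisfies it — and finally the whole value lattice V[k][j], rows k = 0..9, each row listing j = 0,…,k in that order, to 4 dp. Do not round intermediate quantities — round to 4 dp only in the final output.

params: Δt=0.07867 u=1.13580 d=0.88044 q=0.48426 e^(-rΔt)=0.99592
t_9 payoffs: 70.6416 65.0965 57.9432 48.7151 36.8105 21.4531 1.6414 0.0000 0.0000 0.0000
t_8: node(8,0) S=21.7146 payoff=68.0454 vs cont=67.6789 → 68.0454 [stop]  node(8,1) S=28.0127 payoff=61.7473 vs cont=61.3808 → 61.7473 [stop]  node(8,2) S=36.1375 payoff=53.6225 vs cont=53.2561 → 53.6225 [stop]  node(8,3) S=46.6188 payoff=43.1412 vs cont=42.7748 → 43.1412 [stop]  node(8,4) S=60.1400 payoff=29.6200 vs cont=29.2536 → 29.6200 [stop]  node(8,5) S=77.5829 payoff=12.1771 vs cont=11.8107 → 12.1771 [stop]  node(8,6) S=100.0849 payoff=0.0000 vs cont=0.8431 → 0.8431 [wait]  node(8,7) S=129.1134 payoff=0.0000 vs cont=0.0000 → 0.0000 [wait]  node(8,8) S=166.5613 payoff=0.0000 vs cont=0.0000 → 0.0000 [wait]  ⇒ S*(8)=77.5829
t_7: node(7,0) S=24.6635 payoff=65.0965 vs cont=64.7301 → 65.0965 [stop]  node(7,1) S=31.8168 payoff=57.9432 vs cont=57.5767 → 57.9432 [stop]  node(7,2) S=41.0449 payoff=48.7151 vs cont=48.3486 → 48.7151 [stop]  node(7,3) S=52.9495 payoff=36.8105 vs cont=36.4440 → 36.8105 [stop]  node(7,4) S=68.3069 payoff=21.4531 vs cont=21.0866 → 21.4531 [stop]  node(7,5) S=88.1186 payoff=1.6414 vs cont=6.6612 → 6.6612 [wait]  node(7,6) S=113.6763 payoff=0.0000 vs cont=0.4330 → 0.4330 [wait]  node(7,7) S=146.6468 payoff=0.0000 vs cont=0.0000 → 0.0000 [wait]  ⇒ S*(7)=68.3069
t_6: node(6,0) S=28.0127 payoff=61.7473 vs cont=61.3808 → 61.7473 [stop]  node(6,1) S=36.1375 payoff=53.6225 vs cont=53.2561 → 53.6225 [stop]  node(6,2) S=46.6188 payoff=43.1412 vs cont=42.7748 → 43.1412 [stop]  node(6,3) S=60.1400 payoff=29.6200 vs cont=29.2536 → 29.6200 [stop]  node(6,4) S=77.5829 payoff=12.1771 vs cont=14.2316 → 14.2316 [wait]  node(6,5) S=100.0849 payoff=0.0000 vs cont=3.6303 → 3.6303 [wait]  node(6,6) S=129.1134 payoff=0.0000 vs cont=0.2224 → 0.2224 [wait]  ⇒ S*(6)=60.1400
t_5: node(5,0) S=31.8168 payoff=57.9432 vs cont=57.5767 → 57.9432 [stop]  node(5,1) S=41.0449 payoff=48.7151 vs cont=48.3486 → 48.7151 [stop]  node(5,2) S=52.9495 payoff=36.8105 vs cont=36.4440 → 36.8105 [stop]  node(5,3) S=68.3069 payoff=21.4531 vs cont=22.0775 → 22.0775 [wait]  node(5,4) S=88.1186 payoff=1.6414 vs cont=9.0606 → 9.0606 [wait]  node(5,5) S=113.6763 payoff=0.0000 vs cont=1.9719 → 1.9719 [wait]  ⇒ S*(5)=52.9495
t_4: node(4,0) S=36.1375 payoff=53.6225 vs cont=53.2561 → 53.6225 [stop]  node(4,1) S=46.6188 payoff=43.1412 vs cont=42.7748 → 43.1412 [stop]  node(4,2) S=60.1400 payoff=29.6200 vs cont=29.5547 → 29.6200 [stop]  node(4,3) S=77.5829 payoff=12.1771 vs cont=15.7096 → 15.7096 [wait]  node(4,4) S=100.0849 payoff=0.0000 vs cont=5.6049 → 5.6049 [wait]  ⇒ S*(4)=60.1400
t_3: node(3,0) S=41.0449 payoff=48.7151 vs cont=48.3486 → 48.7151 [stop]  node(3,1) S=52.9495 payoff=36.8105 vs cont=36.4440 → 36.8105 [stop]  node(3,2) S=68.3069 payoff=21.4531 vs cont=22.7903 → 22.7903 [wait]  node(3,3) S=88.1186 payoff=1.6414 vs cont=10.7721 → 10.7721 [wait]  ⇒ S*(3)=52.9495
t_2: node(2,0) S=46.6188 payoff=43.1412 vs cont=42.7748 → 43.1412 [stop]  node(2,1) S=60.1400 payoff=29.6200 vs cont=29.8985 → 29.8985 [wait]  node(2,2) S=77.5829 payoff=12.1771 vs cont=16.9011 → 16.9011 [wait]  ⇒ S*(2)=46.6188
t_1: node(1,0) S=52.9495 payoff=36.8105 vs cont=36.5784 → 36.8105 [stop]  node(1,1) S=68.3069 payoff=21.4531 vs cont=23.5080 → 23.5080 [wait]  ⇒ S*(1)=52.9495
t_0: node(0,0) S=60.1400 payoff=29.6200 vs cont=30.2446 → 30.2446 [wait]  ⇒ S*(0)=-

price = 30.2446
boundary = - 52.9495 46.6188 52.9495 60.1400 52.9495 60.1400 68.3069 77.5829
tree:
30.2446
36.8105 23.5080
43.1412 29.8985 16.9011
48.7151 36.8105 22.7903 10.7721
53.6225 43.1412 29.6200 15.7096 5.6049
57.9432 48.7151 36.8105 22.0775 9.0606 1.9719
61.7473 53.6225 43.1412 29.6200 14.2316 3.6303 0.2224
65.0965 57.9432 48.7151 36.8105 21.4531 6.6612 0.4330 0.0000
68.0454 61.7473 53.6225 43.1412 29.6200 12.1771 0.8431 0.0000 0.0000
70.6416 65.0965 57.9432 48.7151 36.8105 21.4531 1.6414 0.0000 0.0000 0.0000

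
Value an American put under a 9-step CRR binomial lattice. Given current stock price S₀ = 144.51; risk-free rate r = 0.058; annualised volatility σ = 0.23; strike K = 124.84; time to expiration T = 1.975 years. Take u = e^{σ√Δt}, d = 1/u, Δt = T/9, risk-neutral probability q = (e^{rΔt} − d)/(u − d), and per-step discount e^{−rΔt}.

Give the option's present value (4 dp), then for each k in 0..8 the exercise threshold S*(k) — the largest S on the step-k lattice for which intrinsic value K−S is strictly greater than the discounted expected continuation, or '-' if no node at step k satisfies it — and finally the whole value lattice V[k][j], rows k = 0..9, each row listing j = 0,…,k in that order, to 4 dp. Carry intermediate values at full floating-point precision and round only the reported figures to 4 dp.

Δt=0.21944, u=1.11376, d=0.89786, q=0.53242, disc=e^(-rΔt)=0.98735
k=9 terminal: V=max(K-S,0) → 70.0417 56.8646 40.5189 20.2426 0.0000 0.0000 0.0000 0.0000 0.0000 0.0000
k=8: j=0 S=61.0323 intr=63.8077 cont=62.2289 V=63.8077[EX]; j=1 S=75.7084 intr=49.1316 cont=47.5527 V=49.1316[EX]; j=2 S=93.9136 intr=30.9264 cont=29.3475 V=30.9264[EX]; j=3 S=116.4966 intr=8.3434 cont=9.3454 V=9.3454[hold]; j=4 S=144.5100 intr=0.0000 cont=0.0000 V=0.0000[hold]; j=5 S=179.2596 intr=0.0000 cont=0.0000 V=0.0000[hold]; j=6 S=222.3654 intr=0.0000 cont=0.0000 V=0.0000[hold]; j=7 S=275.8365 intr=0.0000 cont=0.0000 V=0.0000[hold]; j=8 S=342.1656 intr=0.0000 cont=0.0000 V=0.0000[hold]  S*(8)=93.9136
k=7: j=0 S=67.9754 intr=56.8646 cont=55.2857 V=56.8646[EX]; j=1 S=84.3211 intr=40.5189 cont=38.9400 V=40.5189[EX]; j=2 S=104.5974 intr=20.2426 cont=19.1904 V=20.2426[EX]; j=3 S=129.7495 intr=0.0000 cont=4.3145 V=4.3145[hold]; j=4 S=160.9497 intr=0.0000 cont=0.0000 V=0.0000[hold]; j=5 S=199.6525 intr=0.0000 cont=0.0000 V=0.0000[hold]; j=6 S=247.6620 intr=0.0000 cont=0.0000 V=0.0000[hold]; j=7 S=307.2161 intr=0.0000 cont=0.0000 V=0.0000[hold]  S*(7)=104.5974
k=6: j=0 S=75.7084 intr=49.1316 cont=47.5527 V=49.1316[EX]; j=1 S=93.9136 intr=30.9264 cont=29.3475 V=30.9264[EX]; j=2 S=116.4966 intr=8.3434 cont=11.6134 V=11.6134[hold]; j=3 S=144.5100 intr=0.0000 cont=1.9918 V=1.9918[hold]; j=4 S=179.2596 intr=0.0000 cont=0.0000 V=0.0000[hold]; j=5 S=222.3654 intr=0.0000 cont=0.0000 V=0.0000[hold]; j=6 S=275.8365 intr=0.0000 cont=0.0000 V=0.0000[hold]  S*(6)=93.9136
k=5: j=0 S=84.3211 intr=40.5189 cont=38.9400 V=40.5189[EX]; j=1 S=104.5974 intr=20.2426 cont=20.3827 V=20.3827[hold]; j=2 S=129.7495 intr=0.0000 cont=6.4086 V=6.4086[hold]; j=3 S=160.9497 intr=0.0000 cont=0.9196 V=0.9196[hold]; j=4 S=199.6525 intr=0.0000 cont=0.0000 V=0.0000[hold]; j=5 S=247.6620 intr=0.0000 cont=0.0000 V=0.0000[hold]  S*(5)=84.3211
k=4: j=0 S=93.9136 intr=30.9264 cont=29.4212 V=30.9264[EX]; j=1 S=116.4966 intr=8.3434 cont=12.7790 V=12.7790[hold]; j=2 S=144.5100 intr=0.0000 cont=3.4421 V=3.4421[hold]; j=3 S=179.2596 intr=0.0000 cont=0.4245 V=0.4245[hold]; j=4 S=222.3654 intr=0.0000 cont=0.0000 V=0.0000[hold]  S*(4)=93.9136
k=3: j=0 S=104.5974 intr=20.2426 cont=20.9954 V=20.9954[hold]; j=1 S=129.7495 intr=0.0000 cont=7.7091 V=7.7091[hold]; j=2 S=160.9497 intr=0.0000 cont=1.8123 V=1.8123[hold]; j=3 S=199.6525 intr=0.0000 cont=0.1960 V=0.1960[hold]  S*(3)=-
k=2: j=0 S=116.4966 intr=8.3434 cont=13.7455 V=13.7455[hold]; j=1 S=144.5100 intr=0.0000 cont=4.5117 V=4.5117[hold]; j=2 S=179.2596 intr=0.0000 cont=0.9397 V=0.9397[hold]  S*(2)=-
k=1: j=0 S=129.7495 intr=0.0000 cont=8.7176 V=8.7176[hold]; j=1 S=160.9497 intr=0.0000 cont=2.5769 V=2.5769[hold]  S*(1)=-
k=0: j=0 S=144.5100 intr=0.0000 cont=5.3793 V=5.3793[hold]  S*(0)=-

price = 5.3793
boundary = - - - - 93.9136 84.3211 93.9136 104.5974 93.9136
tree:
5.3793
8.7176 2.5769
13.7455 4.5117 0.9397
20.9954 7.7091 1.8123 0.1960
30.9264 12.7790 3.4421 0.4245 0.0000
40.5189 20.3827 6.4086 0.9196 0.0000 0.0000
49.1316 30.9264 11.6134 1.9918 0.0000 0.0000 0.0000
56.8646 40.5189 20.2426 4.3145 0.0000 0.0000 0.0000 0.0000
63.8077 49.1316 30.9264 9.3454 0.0000 0.0000 0.0000 0.0000 0.0000
70.0417 56.8646 40.5189 20.2426 0.0000 0.0000 0.0000 0.0000 0.0000 0.0000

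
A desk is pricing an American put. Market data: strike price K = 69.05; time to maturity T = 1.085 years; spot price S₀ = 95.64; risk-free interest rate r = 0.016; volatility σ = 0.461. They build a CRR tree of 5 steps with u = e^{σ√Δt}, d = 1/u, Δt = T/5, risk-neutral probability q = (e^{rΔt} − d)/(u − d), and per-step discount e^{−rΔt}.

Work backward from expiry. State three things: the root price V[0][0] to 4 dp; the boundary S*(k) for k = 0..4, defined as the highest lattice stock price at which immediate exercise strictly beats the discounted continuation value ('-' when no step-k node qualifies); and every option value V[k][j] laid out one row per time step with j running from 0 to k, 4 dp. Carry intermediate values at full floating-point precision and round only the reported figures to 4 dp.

price = 5.4700
boundary = - - - - 40.5119
tree:
5.4700
8.6932 1.6440
13.4727 3.0246 0.0000
20.1492 5.5644 0.0000 0.0000
28.5381 10.2370 0.0000 0.0000 0.0000
36.3673 18.8334 0.0000 0.0000 0.0000 0.0000

Δt=0.21700, u=1.23955, d=0.80674, q=0.45455, disc=e^(-rΔt)=0.99653
k=5 terminal: V=max(K-S,0) → 36.3673 18.8334 0.0000 0.0000 0.0000 0.0000
k=4: j=0 S=40.5119 intr=28.5381 cont=28.2988 V=28.5381[EX]; j=1 S=62.2460 intr=6.8040 cont=10.2370 V=10.2370[hold]; j=2 S=95.6400 intr=0.0000 cont=0.0000 V=0.0000[hold]; j=3 S=146.9495 intr=0.0000 cont=0.0000 V=0.0000[hold]; j=4 S=225.7857 intr=0.0000 cont=0.0000 V=0.0000[hold]  S*(4)=40.5119
k=3: j=0 S=50.2166 intr=18.8334 cont=20.1492 V=20.1492[hold]; j=1 S=77.1570 intr=0.0000 cont=5.5644 V=5.5644[hold]; j=2 S=118.5506 intr=0.0000 cont=0.0000 V=0.0000[hold]; j=3 S=182.1513 intr=0.0000 cont=0.0000 V=0.0000[hold]  S*(3)=-
k=2: j=0 S=62.2460 intr=6.8040 cont=13.4727 V=13.4727[hold]; j=1 S=95.6400 intr=0.0000 cont=3.0246 V=3.0246[hold]; j=2 S=146.9495 intr=0.0000 cont=0.0000 V=0.0000[hold]  S*(2)=-
k=1: j=0 S=77.1570 intr=0.0000 cont=8.6932 V=8.6932[hold]; j=1 S=118.5506 intr=0.0000 cont=1.6440 V=1.6440[hold]  S*(1)=-
k=0: j=0 S=95.6400 intr=0.0000 cont=5.4700 V=5.4700[hold]  S*(0)=-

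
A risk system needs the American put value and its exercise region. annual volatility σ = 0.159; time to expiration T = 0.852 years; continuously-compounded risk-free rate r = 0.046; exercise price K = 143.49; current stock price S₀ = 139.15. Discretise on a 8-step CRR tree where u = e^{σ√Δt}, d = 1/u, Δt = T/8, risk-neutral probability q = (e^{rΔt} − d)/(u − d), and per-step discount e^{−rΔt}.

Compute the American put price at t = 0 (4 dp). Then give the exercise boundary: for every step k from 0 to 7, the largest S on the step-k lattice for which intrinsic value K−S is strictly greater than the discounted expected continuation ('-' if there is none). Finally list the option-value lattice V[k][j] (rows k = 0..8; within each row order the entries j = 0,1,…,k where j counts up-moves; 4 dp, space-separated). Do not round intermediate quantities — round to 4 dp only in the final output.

price = 8.5169
boundary = - - 125.4334 119.0909 125.4334 119.0909 125.4334 132.1138
tree:
8.5169
12.6064 5.0312
18.0566 7.9725 2.5140
24.3991 12.2305 4.3350 0.9502
30.4210 18.0566 7.2656 1.8209 0.2001
36.1384 24.3991 11.7389 3.4339 0.4319 0.0000
41.5667 30.4210 18.0566 6.3410 0.9319 0.0000 0.0000
46.7205 36.1384 24.3991 11.3762 2.0111 0.0000 0.0000 0.0000
51.6136 41.5667 30.4210 18.0566 4.3400 0.0000 0.0000 0.0000 0.0000

Δt=0.10650  u=1.05326  d=0.94943  q=0.53433  discount=0.99511
step 8 (expiry): payoffs max(K−S,0) = 51.6136 41.5667 30.4210 18.0566 4.3400 0.0000 0.0000 0.0000 0.0000
step 7: (k=7,j=0): S=96.7695, (K−S)⁺=46.7205, hold=46.0192 ⇒ V=46.7205 exercise | (k=7,j=1): S=107.3516, (K−S)⁺=36.1384, hold=35.4372 ⇒ V=36.1384 exercise | (k=7,j=2): S=119.0909, (K−S)⁺=24.3991, hold=23.6979 ⇒ V=24.3991 exercise | (k=7,j=3): S=132.1138, (K−S)⁺=11.3762, hold=10.6749 ⇒ V=11.3762 exercise | (k=7,j=4): S=146.5609, (K−S)⁺=0.0000, hold=2.0111 ⇒ V=2.0111 continue | (k=7,j=5): S=162.5878, (K−S)⁺=0.0000, hold=0.0000 ⇒ V=0.0000 continue | (k=7,j=6): S=180.3673, (K−S)⁺=0.0000, hold=0.0000 ⇒ V=0.0000 continue | (k=7,j=7): S=200.0911, (K−S)⁺=0.0000, hold=0.0000 ⇒ V=0.0000 continue  boundary S*=132.1138
step 6: (k=6,j=0): S=101.9233, (K−S)⁺=41.5667, hold=40.8654 ⇒ V=41.5667 exercise | (k=6,j=1): S=113.0690, (K−S)⁺=30.4210, hold=29.7198 ⇒ V=30.4210 exercise | (k=6,j=2): S=125.4334, (K−S)⁺=18.0566, hold=17.3553 ⇒ V=18.0566 exercise | (k=6,j=3): S=139.1500, (K−S)⁺=4.3400, hold=6.3410 ⇒ V=6.3410 continue | (k=6,j=4): S=154.3665, (K−S)⁺=0.0000, hold=0.9319 ⇒ V=0.9319 continue | (k=6,j=5): S=171.2470, (K−S)⁺=0.0000, hold=0.0000 ⇒ V=0.0000 continue | (k=6,j=6): S=189.9734, (K−S)⁺=0.0000, hold=0.0000 ⇒ V=0.0000 continue  boundary S*=125.4334
step 5: (k=5,j=0): S=107.3516, (K−S)⁺=36.1384, hold=35.4372 ⇒ V=36.1384 exercise | (k=5,j=1): S=119.0909, (K−S)⁺=24.3991, hold=23.6979 ⇒ V=24.3991 exercise | (k=5,j=2): S=132.1138, (K−S)⁺=11.3762, hold=11.7389 ⇒ V=11.7389 continue | (k=5,j=3): S=146.5609, (K−S)⁺=0.0000, hold=3.4339 ⇒ V=3.4339 continue | (k=5,j=4): S=162.5878, (K−S)⁺=0.0000, hold=0.4319 ⇒ V=0.4319 continue | (k=5,j=5): S=180.3673, (K−S)⁺=0.0000, hold=0.0000 ⇒ V=0.0000 continue  boundary S*=119.0909
step 4: (k=4,j=0): S=113.0690, (K−S)⁺=30.4210, hold=29.7198 ⇒ V=30.4210 exercise | (k=4,j=1): S=125.4334, (K−S)⁺=18.0566, hold=17.5482 ⇒ V=18.0566 exercise | (k=4,j=2): S=139.1500, (K−S)⁺=4.3400, hold=7.2656 ⇒ V=7.2656 continue | (k=4,j=3): S=154.3665, (K−S)⁺=0.0000, hold=1.8209 ⇒ V=1.8209 continue | (k=4,j=4): S=171.2470, (K−S)⁺=0.0000, hold=0.2001 ⇒ V=0.2001 continue  boundary S*=125.4334
step 3: (k=3,j=0): S=119.0909, (K−S)⁺=24.3991, hold=23.6979 ⇒ V=24.3991 exercise | (k=3,j=1): S=132.1138, (K−S)⁺=11.3762, hold=12.2305 ⇒ V=12.2305 continue | (k=3,j=2): S=146.5609, (K−S)⁺=0.0000, hold=4.3350 ⇒ V=4.3350 continue | (k=3,j=3): S=162.5878, (K−S)⁺=0.0000, hold=0.9502 ⇒ V=0.9502 continue  boundary S*=119.0909
step 2: (k=2,j=0): S=125.4334, (K−S)⁺=18.0566, hold=17.8096 ⇒ V=18.0566 exercise | (k=2,j=1): S=139.1500, (K−S)⁺=4.3400, hold=7.9725 ⇒ V=7.9725 continue | (k=2,j=2): S=154.3665, (K−S)⁺=0.0000, hold=2.5140 ⇒ V=2.5140 continue  boundary S*=125.4334
step 1: (k=1,j=0): S=132.1138, (K−S)⁺=11.3762, hold=12.6064 ⇒ V=12.6064 continue | (k=1,j=1): S=146.5609, (K−S)⁺=0.0000, hold=5.0312 ⇒ V=5.0312 continue  boundary S*=-
step 0: (k=0,j=0): S=139.1500, (K−S)⁺=4.3400, hold=8.5169 ⇒ V=8.5169 continue  boundary S*=-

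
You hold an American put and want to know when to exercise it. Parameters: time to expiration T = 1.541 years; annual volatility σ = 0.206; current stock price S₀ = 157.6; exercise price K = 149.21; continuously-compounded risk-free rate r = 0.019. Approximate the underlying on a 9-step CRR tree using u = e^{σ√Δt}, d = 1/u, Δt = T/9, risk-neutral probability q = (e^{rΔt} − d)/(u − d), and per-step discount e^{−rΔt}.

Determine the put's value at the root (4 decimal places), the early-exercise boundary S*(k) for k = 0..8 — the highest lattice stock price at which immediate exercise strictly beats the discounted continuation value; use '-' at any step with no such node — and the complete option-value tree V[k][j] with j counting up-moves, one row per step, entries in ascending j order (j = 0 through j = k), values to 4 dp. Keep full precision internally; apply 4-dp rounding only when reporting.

Δt=0.17122, u=1.08898, d=0.91829, q=0.49779, disc=e^(-rΔt)=0.99675
k=9 terminal: V=max(K-S,0) → 76.0321 62.4301 46.2998 27.1713 4.4873 0.0000 0.0000 0.0000 0.0000 0.0000
k=8: j=0 S=79.6892 intr=69.5208 cont=69.0362 V=69.5208[EX]; j=1 S=94.5015 intr=54.7085 cont=54.2239 V=54.7085[EX]; j=2 S=112.0670 intr=37.1430 cont=36.6583 V=37.1430[EX]; j=3 S=132.8976 intr=16.3124 cont=15.8278 V=16.3124[EX]; j=4 S=157.6000 intr=0.0000 cont=2.2462 V=2.2462[hold]; j=5 S=186.8940 intr=0.0000 cont=0.0000 V=0.0000[hold]; j=6 S=221.6331 intr=0.0000 cont=0.0000 V=0.0000[hold]; j=7 S=262.8293 intr=0.0000 cont=0.0000 V=0.0000[hold]; j=8 S=311.6829 intr=0.0000 cont=0.0000 V=0.0000[hold]  S*(8)=132.8976
k=7: j=0 S=86.7799 intr=62.4301 cont=61.9455 V=62.4301[EX]; j=1 S=102.9102 intr=46.2998 cont=45.8152 V=46.2998[EX]; j=2 S=122.0387 intr=27.1713 cont=26.6867 V=27.1713[EX]; j=3 S=144.7227 intr=4.4873 cont=9.2801 V=9.2801[hold]; j=4 S=171.6231 intr=0.0000 cont=1.1244 V=1.1244[hold]; j=5 S=203.5237 intr=0.0000 cont=0.0000 V=0.0000[hold]; j=6 S=241.3538 intr=0.0000 cont=0.0000 V=0.0000[hold]; j=7 S=286.2156 intr=0.0000 cont=0.0000 V=0.0000[hold]  S*(7)=122.0387
k=6: j=0 S=94.5015 intr=54.7085 cont=54.2239 V=54.7085[EX]; j=1 S=112.0670 intr=37.1430 cont=36.6583 V=37.1430[EX]; j=2 S=132.8976 intr=16.3124 cont=18.2059 V=18.2059[hold]; j=3 S=157.6000 intr=0.0000 cont=5.2033 V=5.2033[hold]; j=4 S=186.8940 intr=0.0000 cont=0.5629 V=0.5629[hold]; j=5 S=221.6331 intr=0.0000 cont=0.0000 V=0.0000[hold]; j=6 S=262.8293 intr=0.0000 cont=0.0000 V=0.0000[hold]  S*(6)=112.0670
k=5: j=0 S=102.9102 intr=46.2998 cont=45.8152 V=46.2998[EX]; j=1 S=122.0387 intr=27.1713 cont=27.6262 V=27.6262[hold]; j=2 S=144.7227 intr=4.4873 cont=11.6952 V=11.6952[hold]; j=3 S=171.6231 intr=0.0000 cont=2.8839 V=2.8839[hold]; j=4 S=203.5237 intr=0.0000 cont=0.2818 V=0.2818[hold]; j=5 S=241.3538 intr=0.0000 cont=0.0000 V=0.0000[hold]  S*(5)=102.9102
k=4: j=0 S=112.0670 intr=37.1430 cont=36.8840 V=37.1430[EX]; j=1 S=132.8976 intr=16.3124 cont=19.6319 V=19.6319[hold]; j=2 S=157.6000 intr=0.0000 cont=7.2853 V=7.2853[hold]; j=3 S=186.8940 intr=0.0000 cont=1.5834 V=1.5834[hold]; j=4 S=221.6331 intr=0.0000 cont=0.1410 V=0.1410[hold]  S*(4)=112.0670
k=3: j=0 S=122.0387 intr=27.1713 cont=28.3337 V=28.3337[hold]; j=1 S=144.7227 intr=4.4873 cont=13.4420 V=13.4420[hold]; j=2 S=171.6231 intr=0.0000 cont=4.4325 V=4.4325[hold]; j=3 S=203.5237 intr=0.0000 cont=0.8626 V=0.8626[hold]  S*(3)=-
k=2: j=0 S=132.8976 intr=16.3124 cont=20.8528 V=20.8528[hold]; j=1 S=157.6000 intr=0.0000 cont=8.9280 V=8.9280[hold]; j=2 S=186.8940 intr=0.0000 cont=2.6468 V=2.6468[hold]  S*(2)=-
k=1: j=0 S=144.7227 intr=4.4873 cont=14.8683 V=14.8683[hold]; j=1 S=171.6231 intr=0.0000 cont=5.7824 V=5.7824[hold]  S*(1)=-
k=0: j=0 S=157.6000 intr=0.0000 cont=10.3118 V=10.3118[hold]  S*(0)=-

price = 10.3118
boundary = - - - - 112.0670 102.9102 112.0670 122.0387 132.8976
tree:
10.3118
14.8683 5.7824
20.8528 8.9280 2.6468
28.3337 13.4420 4.4325 0.8626
37.1430 19.6319 7.2853 1.5834 0.1410
46.2998 27.6262 11.6952 2.8839 0.2818 0.0000
54.7085 37.1430 18.2059 5.2033 0.5629 0.0000 0.0000
62.4301 46.2998 27.1713 9.2801 1.1244 0.0000 0.0000 0.0000
69.5208 54.7085 37.1430 16.3124 2.2462 0.0000 0.0000 0.0000 0.0000
76.0321 62.4301 46.2998 27.1713 4.4873 0.0000 0.0000 0.0000 0.0000 0.0000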